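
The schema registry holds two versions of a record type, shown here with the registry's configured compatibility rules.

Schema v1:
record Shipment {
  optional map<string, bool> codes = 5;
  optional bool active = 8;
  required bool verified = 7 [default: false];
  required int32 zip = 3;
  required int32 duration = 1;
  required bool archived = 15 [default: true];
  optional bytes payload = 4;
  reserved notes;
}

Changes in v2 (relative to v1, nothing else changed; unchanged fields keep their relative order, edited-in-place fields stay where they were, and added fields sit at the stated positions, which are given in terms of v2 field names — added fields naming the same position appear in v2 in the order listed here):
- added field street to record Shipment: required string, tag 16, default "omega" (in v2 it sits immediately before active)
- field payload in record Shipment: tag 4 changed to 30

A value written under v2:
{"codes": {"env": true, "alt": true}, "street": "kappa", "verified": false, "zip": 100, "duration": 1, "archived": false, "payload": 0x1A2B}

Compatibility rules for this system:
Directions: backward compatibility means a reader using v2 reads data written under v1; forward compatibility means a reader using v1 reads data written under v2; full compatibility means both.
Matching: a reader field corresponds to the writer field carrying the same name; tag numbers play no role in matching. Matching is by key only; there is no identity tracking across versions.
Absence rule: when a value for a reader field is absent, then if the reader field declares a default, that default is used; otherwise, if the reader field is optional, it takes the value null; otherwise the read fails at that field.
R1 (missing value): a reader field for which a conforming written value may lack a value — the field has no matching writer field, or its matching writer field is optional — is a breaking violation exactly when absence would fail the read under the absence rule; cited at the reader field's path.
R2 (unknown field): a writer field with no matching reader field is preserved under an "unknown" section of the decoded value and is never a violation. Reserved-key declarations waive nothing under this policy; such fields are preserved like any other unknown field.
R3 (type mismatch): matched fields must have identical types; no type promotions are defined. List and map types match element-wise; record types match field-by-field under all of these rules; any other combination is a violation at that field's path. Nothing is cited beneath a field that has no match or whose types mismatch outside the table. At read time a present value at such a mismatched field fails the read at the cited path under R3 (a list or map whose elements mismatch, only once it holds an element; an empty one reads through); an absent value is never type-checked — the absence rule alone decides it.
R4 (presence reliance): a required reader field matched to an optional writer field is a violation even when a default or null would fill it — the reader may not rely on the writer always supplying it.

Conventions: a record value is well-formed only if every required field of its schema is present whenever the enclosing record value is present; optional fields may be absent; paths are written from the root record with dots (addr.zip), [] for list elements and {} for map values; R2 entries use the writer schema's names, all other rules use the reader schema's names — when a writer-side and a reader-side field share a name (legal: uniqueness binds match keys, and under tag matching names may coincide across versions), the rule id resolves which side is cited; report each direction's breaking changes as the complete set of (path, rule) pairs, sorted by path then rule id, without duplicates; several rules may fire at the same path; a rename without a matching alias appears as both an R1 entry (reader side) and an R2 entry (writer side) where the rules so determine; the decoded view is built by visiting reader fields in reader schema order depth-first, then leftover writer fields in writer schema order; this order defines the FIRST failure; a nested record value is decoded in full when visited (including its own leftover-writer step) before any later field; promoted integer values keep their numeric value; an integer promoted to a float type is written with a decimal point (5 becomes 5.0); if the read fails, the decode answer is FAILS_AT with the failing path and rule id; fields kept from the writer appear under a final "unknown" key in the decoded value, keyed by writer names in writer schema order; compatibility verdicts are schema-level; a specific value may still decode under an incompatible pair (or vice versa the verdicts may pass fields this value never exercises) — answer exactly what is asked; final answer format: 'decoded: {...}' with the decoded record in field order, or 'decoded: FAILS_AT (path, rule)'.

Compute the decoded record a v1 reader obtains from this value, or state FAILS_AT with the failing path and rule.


decoded: {"codes": {"env": true, "alt": true}, "active": null, "verified": false, "zip": 100, "duration": 1, "archived": false, "payload": 0x1A2B, "unknown": {"street": "kappa"}}

arrows below run writer -> reader for Shipment
decode (reader v1):
  codes := {"env": true, "alt": true}
  active := null (not supplied -> null)
  verified := false
  zip := 100
  duration := 1
  archived := false
  payload := 0x1A2B
  writer street: kept under "unknown"
  => decoded: {"codes": {"env": true, "alt": true}, "active": null, "verified": false, "zip": 100, "duration": 1, "archived": false, "payload": 0x1A2B, "unknown": {"street": "kappa"}}
ruling out the remaining Shipment differences:
  field payload in record Shipment: tag 4 changed to 30 -> fires no rule on Shipment under this dialect and leaves the result unchanged


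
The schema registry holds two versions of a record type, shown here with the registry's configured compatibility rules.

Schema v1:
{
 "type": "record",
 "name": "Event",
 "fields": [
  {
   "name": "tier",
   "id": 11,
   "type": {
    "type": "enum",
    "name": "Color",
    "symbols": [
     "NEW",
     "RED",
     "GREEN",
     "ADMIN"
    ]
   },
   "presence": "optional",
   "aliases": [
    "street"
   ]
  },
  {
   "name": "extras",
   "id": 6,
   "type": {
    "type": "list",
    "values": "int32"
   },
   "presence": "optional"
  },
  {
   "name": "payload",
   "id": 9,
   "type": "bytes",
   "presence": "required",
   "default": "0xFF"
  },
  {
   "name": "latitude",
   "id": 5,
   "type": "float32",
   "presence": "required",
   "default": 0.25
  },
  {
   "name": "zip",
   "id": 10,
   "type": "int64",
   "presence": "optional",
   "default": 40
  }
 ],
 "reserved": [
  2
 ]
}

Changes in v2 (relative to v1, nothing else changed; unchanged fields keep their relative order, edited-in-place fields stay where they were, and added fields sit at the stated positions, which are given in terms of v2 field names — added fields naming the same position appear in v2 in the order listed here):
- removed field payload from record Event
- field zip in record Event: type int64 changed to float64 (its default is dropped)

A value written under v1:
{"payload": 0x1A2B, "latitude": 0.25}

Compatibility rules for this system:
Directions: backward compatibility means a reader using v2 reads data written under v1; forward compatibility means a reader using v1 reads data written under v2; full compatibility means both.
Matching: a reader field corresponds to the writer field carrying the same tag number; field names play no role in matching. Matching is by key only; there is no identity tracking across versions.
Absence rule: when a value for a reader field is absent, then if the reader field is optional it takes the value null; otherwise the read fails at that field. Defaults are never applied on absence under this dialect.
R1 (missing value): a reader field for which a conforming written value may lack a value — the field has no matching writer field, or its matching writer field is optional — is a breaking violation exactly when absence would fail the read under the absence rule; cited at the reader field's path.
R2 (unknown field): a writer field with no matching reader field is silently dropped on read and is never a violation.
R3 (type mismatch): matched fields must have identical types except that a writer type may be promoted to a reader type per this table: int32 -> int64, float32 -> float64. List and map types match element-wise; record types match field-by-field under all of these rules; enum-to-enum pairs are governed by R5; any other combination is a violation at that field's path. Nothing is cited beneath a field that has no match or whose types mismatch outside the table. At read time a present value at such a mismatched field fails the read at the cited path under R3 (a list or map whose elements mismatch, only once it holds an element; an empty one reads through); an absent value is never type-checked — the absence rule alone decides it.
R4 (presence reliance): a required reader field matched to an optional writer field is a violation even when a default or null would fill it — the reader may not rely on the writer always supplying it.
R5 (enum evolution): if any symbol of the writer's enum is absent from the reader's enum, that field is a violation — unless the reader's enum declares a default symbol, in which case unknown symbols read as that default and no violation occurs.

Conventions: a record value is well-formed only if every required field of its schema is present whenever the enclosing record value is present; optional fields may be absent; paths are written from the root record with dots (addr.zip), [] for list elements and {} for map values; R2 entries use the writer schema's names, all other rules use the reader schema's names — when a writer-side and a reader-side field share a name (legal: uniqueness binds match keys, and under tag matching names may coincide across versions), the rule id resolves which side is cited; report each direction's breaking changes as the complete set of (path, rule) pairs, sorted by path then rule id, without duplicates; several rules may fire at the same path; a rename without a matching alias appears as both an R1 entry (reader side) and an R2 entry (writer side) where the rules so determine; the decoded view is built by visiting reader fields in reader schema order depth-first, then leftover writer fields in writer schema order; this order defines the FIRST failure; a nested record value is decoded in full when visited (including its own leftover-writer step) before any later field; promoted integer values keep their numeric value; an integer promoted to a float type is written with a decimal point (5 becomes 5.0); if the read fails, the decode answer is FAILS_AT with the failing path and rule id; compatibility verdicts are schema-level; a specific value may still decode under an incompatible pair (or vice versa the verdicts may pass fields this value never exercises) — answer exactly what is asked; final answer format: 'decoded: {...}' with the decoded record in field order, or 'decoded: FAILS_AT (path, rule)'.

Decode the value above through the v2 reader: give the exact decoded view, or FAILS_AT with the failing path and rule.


decoded: {"tier": null, "extras": null, "latitude": 0.25, "zip": null}

the writer's type comes first in each Event pair
decoding the Event value with the v2 reader:
  tier := null (absent, optional -> null)
  extras := null (absent, optional -> null)
  latitude := 0.25
  zip := null (absent, optional -> null)
  writer payload: unknown -> dropped
  => decoded: {"tier": null, "extras": null, "latitude": 0.25, "zip": null}
the other Event changes do not affect what is asked:
  field zip in record Event: type int64 changed to float64 (its default is dropped) -> matters for Event compatibility verdicts, not for this value's decode


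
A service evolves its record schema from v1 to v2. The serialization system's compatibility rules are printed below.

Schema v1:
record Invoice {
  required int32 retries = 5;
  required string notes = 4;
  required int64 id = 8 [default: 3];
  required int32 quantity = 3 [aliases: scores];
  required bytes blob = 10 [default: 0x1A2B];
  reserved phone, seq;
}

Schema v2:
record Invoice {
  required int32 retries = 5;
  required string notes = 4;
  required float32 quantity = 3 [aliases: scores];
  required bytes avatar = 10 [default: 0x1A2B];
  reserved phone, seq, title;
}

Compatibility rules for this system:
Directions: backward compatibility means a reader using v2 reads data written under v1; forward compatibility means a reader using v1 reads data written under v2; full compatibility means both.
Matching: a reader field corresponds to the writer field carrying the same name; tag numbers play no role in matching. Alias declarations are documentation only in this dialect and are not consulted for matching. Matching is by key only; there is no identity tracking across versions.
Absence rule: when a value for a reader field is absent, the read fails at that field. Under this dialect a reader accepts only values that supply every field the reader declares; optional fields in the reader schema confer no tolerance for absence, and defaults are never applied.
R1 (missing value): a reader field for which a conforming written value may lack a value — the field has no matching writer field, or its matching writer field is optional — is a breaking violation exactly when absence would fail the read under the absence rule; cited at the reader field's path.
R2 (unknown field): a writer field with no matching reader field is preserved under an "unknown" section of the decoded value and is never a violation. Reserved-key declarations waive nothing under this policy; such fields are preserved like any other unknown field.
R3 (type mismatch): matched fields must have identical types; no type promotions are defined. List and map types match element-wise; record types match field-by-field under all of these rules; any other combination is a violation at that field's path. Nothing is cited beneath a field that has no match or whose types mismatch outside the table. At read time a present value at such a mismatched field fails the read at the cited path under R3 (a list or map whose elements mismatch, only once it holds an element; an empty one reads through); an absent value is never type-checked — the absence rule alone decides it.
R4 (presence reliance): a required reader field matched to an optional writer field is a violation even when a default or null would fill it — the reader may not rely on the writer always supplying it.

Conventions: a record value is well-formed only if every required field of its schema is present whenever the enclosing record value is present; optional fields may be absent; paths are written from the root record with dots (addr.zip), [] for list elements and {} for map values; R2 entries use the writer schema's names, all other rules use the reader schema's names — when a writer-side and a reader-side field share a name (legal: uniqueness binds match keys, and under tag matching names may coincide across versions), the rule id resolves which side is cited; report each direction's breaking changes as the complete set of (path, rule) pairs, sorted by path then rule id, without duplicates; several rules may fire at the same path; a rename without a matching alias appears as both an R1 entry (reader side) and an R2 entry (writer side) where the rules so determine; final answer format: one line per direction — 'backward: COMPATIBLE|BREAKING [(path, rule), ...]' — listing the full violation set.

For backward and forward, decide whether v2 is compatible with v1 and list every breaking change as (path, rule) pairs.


backward: BREAKING [(avatar, R1), (quantity, R3)]; forward: BREAKING [(blob, R1), (id, R1), (quantity, R3)]

each type pair in Invoice: writer, then reader
backward for Invoice (reader v2, writer v1):
  retries <- retries (int32 -> int32, writer required)
  notes <- notes (string -> string, writer required)
  quantity <- quantity (int32 -> float32, writer required)
  avatar: no writer-side match
  writer field id has no reader counterpart
  writer field blob has no reader counterpart
  R1 fires at avatar
  R3 fires at quantity
  => backward verdict for Invoice: BREAKING, 2 violation(s)
forward for Invoice (reader v1, writer v2):
  retries <- retries (int32 -> int32, writer required)
  notes <- notes (string -> string, writer required)
  id: no writer-side match
  quantity <- quantity (float32 -> int32, writer required)
  blob: no writer-side match
  writer field avatar has no reader counterpart
  R1 fires at blob
  R1 fires at id
  R3 fires at quantity
  => forward verdict for Invoice: BREAKING, 3 violation(s)


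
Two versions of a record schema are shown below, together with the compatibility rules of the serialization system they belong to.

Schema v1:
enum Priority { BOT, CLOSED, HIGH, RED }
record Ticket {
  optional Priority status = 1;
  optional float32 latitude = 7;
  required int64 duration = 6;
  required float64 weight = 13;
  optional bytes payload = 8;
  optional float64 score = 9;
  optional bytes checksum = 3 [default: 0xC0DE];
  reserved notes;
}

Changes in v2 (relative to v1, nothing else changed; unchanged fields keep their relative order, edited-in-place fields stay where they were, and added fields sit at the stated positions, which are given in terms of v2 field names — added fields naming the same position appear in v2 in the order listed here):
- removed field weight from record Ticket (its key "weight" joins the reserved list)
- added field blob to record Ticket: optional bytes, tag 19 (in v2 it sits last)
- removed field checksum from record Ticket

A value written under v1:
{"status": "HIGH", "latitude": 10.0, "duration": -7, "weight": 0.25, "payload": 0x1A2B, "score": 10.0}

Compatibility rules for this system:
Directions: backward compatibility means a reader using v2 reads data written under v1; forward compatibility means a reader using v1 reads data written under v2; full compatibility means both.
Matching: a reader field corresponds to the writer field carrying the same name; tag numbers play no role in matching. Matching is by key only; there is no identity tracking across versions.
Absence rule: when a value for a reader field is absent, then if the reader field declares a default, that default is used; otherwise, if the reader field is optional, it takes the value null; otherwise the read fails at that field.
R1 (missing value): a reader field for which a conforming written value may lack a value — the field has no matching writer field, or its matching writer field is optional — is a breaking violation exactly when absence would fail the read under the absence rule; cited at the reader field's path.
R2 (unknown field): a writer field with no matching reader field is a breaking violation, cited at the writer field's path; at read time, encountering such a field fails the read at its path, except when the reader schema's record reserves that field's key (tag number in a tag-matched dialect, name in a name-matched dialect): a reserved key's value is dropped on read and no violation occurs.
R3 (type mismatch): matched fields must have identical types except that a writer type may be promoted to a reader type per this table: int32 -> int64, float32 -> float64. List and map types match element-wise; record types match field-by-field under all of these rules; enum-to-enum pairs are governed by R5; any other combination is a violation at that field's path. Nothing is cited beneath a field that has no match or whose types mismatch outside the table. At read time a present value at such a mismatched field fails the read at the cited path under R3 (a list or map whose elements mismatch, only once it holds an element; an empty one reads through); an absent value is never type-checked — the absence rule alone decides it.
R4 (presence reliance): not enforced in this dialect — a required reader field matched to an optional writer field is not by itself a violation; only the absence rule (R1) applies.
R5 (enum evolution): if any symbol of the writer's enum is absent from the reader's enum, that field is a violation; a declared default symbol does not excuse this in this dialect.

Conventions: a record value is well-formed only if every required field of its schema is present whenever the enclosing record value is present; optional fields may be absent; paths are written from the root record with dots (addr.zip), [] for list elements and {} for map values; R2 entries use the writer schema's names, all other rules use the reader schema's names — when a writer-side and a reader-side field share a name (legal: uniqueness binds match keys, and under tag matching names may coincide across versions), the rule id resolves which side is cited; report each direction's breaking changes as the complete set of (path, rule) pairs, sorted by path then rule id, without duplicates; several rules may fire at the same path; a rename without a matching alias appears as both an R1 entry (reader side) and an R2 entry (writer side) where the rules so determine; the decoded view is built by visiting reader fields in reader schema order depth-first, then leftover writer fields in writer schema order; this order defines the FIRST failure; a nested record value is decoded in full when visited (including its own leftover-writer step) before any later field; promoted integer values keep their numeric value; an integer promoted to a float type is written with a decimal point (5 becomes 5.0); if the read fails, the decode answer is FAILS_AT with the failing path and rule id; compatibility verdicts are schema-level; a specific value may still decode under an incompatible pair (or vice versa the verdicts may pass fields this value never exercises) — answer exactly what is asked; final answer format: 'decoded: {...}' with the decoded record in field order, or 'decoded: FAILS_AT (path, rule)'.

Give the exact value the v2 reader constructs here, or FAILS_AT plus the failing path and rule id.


each type pair in Ticket: writer, then reader
decode (reader v2):
  status := "HIGH"
  latitude := 10.0
  duration := -7
  payload := 0x1A2B
  score := 10.0
  blob := null (not supplied -> null)
  writer weight: reserved -> dropped
  => decoded: {"status": "HIGH", "latitude": 10.0, "duration": -7, "payload": 0x1A2B, "score": 10.0, "blob": null}

decoded: {"status": "HIGH", "latitude": 10.0, "duration": -7, "payload": 0x1A2B, "score": 10.0, "blob": null}


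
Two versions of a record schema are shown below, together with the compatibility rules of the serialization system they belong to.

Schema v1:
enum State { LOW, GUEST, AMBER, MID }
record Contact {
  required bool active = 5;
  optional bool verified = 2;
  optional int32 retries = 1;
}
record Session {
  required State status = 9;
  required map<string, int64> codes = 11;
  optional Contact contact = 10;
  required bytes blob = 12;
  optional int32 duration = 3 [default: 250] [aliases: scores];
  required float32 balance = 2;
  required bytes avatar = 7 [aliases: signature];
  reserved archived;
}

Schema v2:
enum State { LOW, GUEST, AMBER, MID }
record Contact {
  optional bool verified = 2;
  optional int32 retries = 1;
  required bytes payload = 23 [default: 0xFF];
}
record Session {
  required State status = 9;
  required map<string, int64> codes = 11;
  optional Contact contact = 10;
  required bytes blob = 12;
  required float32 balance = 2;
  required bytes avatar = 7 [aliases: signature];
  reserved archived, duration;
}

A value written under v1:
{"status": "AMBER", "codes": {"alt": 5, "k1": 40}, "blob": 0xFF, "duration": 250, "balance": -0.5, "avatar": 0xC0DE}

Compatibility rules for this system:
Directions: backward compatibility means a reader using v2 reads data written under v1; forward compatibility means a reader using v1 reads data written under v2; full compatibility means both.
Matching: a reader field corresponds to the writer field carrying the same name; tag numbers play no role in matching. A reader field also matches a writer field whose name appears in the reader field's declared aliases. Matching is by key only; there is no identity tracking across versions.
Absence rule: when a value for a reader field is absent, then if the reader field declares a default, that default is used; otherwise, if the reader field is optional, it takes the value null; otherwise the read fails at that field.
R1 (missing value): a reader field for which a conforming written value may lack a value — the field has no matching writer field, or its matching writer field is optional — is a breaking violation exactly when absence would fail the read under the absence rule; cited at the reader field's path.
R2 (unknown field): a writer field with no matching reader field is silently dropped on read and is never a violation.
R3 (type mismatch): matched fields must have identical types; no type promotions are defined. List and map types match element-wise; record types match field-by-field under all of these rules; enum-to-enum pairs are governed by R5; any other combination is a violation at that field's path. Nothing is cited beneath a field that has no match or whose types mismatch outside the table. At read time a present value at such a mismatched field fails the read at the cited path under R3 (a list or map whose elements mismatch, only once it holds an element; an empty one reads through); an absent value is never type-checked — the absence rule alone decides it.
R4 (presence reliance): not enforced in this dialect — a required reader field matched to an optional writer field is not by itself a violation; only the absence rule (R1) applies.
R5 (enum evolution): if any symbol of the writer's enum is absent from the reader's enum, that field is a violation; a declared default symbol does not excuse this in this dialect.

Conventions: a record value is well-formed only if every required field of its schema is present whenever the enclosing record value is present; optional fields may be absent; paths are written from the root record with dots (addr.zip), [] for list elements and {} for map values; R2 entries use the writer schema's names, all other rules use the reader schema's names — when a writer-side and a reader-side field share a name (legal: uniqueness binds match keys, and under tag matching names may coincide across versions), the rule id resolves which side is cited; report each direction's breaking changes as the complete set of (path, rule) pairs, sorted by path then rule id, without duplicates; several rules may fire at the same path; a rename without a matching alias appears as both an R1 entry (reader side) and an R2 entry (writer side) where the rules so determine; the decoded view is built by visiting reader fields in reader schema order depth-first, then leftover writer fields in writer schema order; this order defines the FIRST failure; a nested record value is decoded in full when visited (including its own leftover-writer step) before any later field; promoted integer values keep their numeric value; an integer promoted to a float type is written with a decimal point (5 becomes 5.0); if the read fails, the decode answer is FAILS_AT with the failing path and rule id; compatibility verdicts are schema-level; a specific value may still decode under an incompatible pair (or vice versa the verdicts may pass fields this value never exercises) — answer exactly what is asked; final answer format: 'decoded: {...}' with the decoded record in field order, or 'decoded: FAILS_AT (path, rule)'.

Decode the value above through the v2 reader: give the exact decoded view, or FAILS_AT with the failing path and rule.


decoded: {"status": "AMBER", "codes": {"alt": 5, "k1": 40}, "contact": null, "blob": 0xFF, "balance": -0.5, "avatar": 0xC0DE}

arrows below run writer -> reader for Session
decode (reader v2):
  status := "AMBER"
  codes := {"alt": 5, "k1": 40}
  contact := null (missing; optional => null)
  blob := 0xFF
  balance := -0.5
  avatar := 0xC0DE
  writer duration: no reader field; dropped
  => decoded: {"status": "AMBER", "codes": {"alt": 5, "k1": 40}, "contact": null, "blob": 0xFF, "balance": -0.5, "avatar": 0xC0DE}
the other Session changes do not affect what is asked:
  removed field active from record Contact -> schema-level compatibility only; this Session value's decode is unchanged
  added field payload to record Contact: required bytes, tag 23, default 0xFF (in v2 it sits last) -> triggers nothing under the printed rules; the Session answer is the same either way


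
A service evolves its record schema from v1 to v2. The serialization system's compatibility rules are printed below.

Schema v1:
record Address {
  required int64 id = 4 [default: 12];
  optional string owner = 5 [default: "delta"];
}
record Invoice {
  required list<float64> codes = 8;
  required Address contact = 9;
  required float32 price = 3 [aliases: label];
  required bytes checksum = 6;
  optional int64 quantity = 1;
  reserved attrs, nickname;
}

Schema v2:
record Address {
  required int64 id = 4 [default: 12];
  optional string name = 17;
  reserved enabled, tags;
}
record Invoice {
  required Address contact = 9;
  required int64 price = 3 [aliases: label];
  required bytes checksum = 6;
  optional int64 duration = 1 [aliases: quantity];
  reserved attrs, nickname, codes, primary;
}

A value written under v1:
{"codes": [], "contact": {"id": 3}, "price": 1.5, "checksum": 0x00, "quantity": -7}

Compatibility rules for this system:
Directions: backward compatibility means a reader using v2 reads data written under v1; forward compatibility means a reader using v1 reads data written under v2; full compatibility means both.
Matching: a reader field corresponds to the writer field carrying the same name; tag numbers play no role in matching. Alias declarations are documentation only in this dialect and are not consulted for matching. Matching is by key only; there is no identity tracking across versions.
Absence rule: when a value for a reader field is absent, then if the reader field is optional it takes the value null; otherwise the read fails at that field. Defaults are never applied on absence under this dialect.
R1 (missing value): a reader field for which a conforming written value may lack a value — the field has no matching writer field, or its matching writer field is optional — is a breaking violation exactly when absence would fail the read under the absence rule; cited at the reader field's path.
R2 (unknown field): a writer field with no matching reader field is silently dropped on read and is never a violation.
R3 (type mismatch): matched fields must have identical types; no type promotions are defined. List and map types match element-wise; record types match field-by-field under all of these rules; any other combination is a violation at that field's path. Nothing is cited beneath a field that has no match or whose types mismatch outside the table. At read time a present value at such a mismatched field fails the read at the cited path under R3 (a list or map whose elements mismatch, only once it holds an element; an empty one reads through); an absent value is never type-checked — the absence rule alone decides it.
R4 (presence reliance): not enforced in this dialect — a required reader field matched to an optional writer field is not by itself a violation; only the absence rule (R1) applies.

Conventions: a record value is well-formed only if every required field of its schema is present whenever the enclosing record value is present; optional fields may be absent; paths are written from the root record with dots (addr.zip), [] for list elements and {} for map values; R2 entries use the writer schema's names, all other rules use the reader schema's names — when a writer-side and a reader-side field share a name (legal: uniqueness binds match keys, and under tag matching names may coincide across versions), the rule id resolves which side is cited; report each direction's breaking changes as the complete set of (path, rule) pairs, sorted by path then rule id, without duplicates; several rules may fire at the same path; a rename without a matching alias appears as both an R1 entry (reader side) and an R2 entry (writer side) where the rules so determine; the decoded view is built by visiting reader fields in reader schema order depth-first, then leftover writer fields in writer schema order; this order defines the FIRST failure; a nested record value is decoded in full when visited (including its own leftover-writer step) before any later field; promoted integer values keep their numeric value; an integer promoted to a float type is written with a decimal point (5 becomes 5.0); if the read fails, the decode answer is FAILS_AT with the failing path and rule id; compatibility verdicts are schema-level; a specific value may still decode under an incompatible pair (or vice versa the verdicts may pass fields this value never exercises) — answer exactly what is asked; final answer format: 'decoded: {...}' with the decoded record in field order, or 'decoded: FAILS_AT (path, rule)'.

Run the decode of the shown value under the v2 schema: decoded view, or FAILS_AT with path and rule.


arrows below run writer -> reader for Invoice
migrating the Invoice value to v2:
  contact.id := 3
  contact.name := null (missing; optional => null)
  read fails at price under R3
  => FAILS_AT (price, R3)
checking off the Invoice differences that do not matter here:
  added field name to record Address: optional string, tag 17 (in v2 it sits last) -> fires no rule on Invoice under this dialect and leaves the result unchanged
  removed field owner from record Address -> fires no rule on Invoice under this dialect and leaves the result unchanged
  removed field codes from record Invoice (its key "codes" joins the reserved list) -> schema-level compatibility only; this Invoice value's decode is unchanged
  renamed field quantity to duration in record Invoice (alias quantity declared on the renamed field) -> fires no rule on Invoice under this dialect and leaves the result unchanged

decoded: FAILS_AT (price, R3)


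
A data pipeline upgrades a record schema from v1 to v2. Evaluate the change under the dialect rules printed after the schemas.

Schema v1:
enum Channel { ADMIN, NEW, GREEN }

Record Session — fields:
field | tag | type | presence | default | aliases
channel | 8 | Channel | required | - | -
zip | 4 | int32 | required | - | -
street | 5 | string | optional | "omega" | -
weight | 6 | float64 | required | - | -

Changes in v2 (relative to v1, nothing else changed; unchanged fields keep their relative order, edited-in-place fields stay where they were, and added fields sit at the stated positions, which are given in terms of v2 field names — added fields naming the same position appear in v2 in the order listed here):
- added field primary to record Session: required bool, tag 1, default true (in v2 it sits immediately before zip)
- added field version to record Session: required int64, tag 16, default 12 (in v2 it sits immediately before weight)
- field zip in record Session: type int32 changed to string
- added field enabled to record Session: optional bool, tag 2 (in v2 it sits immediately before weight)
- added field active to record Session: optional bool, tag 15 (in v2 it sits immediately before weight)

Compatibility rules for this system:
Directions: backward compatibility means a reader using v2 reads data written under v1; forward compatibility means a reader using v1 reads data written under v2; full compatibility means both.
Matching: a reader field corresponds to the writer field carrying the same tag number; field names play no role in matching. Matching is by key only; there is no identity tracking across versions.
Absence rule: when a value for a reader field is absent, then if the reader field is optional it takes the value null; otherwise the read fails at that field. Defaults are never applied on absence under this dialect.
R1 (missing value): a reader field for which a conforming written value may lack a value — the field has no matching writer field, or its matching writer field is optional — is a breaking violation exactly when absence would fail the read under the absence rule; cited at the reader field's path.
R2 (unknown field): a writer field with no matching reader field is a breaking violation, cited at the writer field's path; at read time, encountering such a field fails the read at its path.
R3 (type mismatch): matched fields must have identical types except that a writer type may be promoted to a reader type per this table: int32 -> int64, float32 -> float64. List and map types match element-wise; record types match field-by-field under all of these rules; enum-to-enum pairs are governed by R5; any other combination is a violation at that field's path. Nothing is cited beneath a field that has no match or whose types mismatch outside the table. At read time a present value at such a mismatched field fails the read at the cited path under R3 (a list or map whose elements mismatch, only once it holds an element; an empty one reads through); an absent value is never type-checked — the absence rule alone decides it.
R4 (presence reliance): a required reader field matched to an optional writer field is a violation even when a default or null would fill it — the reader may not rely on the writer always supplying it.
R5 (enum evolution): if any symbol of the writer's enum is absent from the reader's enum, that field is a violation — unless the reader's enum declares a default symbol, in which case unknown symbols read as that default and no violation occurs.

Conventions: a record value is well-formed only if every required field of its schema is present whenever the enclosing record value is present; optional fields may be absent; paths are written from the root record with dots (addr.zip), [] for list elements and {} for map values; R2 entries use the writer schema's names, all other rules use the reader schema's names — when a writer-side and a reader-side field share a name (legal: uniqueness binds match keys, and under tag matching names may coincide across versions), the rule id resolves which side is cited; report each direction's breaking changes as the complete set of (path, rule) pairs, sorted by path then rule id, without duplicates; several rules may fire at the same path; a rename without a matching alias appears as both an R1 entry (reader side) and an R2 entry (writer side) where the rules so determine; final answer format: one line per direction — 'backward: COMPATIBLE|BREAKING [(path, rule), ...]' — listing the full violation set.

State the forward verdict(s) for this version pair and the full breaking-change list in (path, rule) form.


forward: BREAKING [(active, R2), (enabled, R2), (primary, R2), (version, R2), (zip, R3)]

arrows below run writer -> reader for Session
forward on Session — v1 reading data written by v2:
  writer required, Channel -> Channel: reader channel maps from writer channel
  writer required, string -> int32: reader zip maps from writer zip
  writer optional, string -> string: reader street maps from writer street
  writer required, float64 -> float64: reader weight maps from writer weight
  primary (writer side), unknown to reader
  version (writer side), unknown to reader
  enabled (writer side), unknown to reader
  active (writer side), unknown to reader
  rule R2 violated at active
  rule R2 violated at enabled
  rule R2 violated at primary
  rule R2 violated at version
  rule R3 violated at zip
  => forward verdict for Session: BREAKING, 5 violation(s)


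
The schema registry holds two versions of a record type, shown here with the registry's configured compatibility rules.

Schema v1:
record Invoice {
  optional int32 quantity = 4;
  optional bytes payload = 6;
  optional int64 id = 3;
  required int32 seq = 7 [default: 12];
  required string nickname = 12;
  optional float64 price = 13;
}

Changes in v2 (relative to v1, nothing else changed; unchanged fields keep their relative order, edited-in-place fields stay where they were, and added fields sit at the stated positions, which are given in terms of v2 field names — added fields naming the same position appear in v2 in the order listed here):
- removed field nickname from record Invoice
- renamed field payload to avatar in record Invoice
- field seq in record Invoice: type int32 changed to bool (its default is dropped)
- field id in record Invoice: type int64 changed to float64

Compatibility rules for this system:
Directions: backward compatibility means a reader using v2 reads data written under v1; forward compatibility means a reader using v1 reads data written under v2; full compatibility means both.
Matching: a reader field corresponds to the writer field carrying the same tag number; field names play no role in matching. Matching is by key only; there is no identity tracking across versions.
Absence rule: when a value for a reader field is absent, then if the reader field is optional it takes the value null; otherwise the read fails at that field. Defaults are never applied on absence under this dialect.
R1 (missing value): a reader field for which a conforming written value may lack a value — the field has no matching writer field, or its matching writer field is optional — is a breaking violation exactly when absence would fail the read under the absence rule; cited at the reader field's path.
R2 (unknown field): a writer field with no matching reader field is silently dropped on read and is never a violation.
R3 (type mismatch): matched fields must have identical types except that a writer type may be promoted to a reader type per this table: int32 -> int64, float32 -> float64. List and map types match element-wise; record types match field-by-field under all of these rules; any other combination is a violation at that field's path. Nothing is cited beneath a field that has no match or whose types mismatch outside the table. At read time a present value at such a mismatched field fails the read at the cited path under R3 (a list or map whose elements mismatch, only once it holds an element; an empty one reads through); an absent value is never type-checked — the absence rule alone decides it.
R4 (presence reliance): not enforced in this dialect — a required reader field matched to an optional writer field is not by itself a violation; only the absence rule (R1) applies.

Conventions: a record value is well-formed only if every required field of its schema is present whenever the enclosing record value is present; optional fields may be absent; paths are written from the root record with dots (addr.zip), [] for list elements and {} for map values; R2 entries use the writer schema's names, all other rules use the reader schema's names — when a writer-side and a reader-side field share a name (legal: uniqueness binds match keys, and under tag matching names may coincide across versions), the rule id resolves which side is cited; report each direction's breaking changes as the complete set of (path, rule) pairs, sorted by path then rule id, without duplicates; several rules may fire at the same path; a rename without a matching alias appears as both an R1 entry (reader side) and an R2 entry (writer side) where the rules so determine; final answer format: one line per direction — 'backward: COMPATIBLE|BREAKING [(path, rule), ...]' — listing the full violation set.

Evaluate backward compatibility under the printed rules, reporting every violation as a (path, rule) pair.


backward: BREAKING [(id, R3), (seq, R3)]

in Invoice below, arrows point writer -> reader
backward for Invoice (reader v2, writer v1):
  quantity: int32 -> int32, writer optional; from quantity
  avatar: bytes -> bytes, writer optional; from payload
  id: int64 -> float64, writer optional; from id
  seq: int32 -> bool, writer required; from seq
  price: float64 -> float64, writer optional; from price
  leftover writer field: nickname
  breaking: (id, R3)
  breaking: (seq, R3)
  => 2 violation(s): backward is BREAKING for Invoice
the other Invoice changes do not affect what is asked:
  removed field nickname from record Invoice -> fires only in the forward direction of Invoice, which is not asked here
  renamed field payload to avatar in record Invoice -> triggers nothing under Invoice's printed rules — same verdict
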